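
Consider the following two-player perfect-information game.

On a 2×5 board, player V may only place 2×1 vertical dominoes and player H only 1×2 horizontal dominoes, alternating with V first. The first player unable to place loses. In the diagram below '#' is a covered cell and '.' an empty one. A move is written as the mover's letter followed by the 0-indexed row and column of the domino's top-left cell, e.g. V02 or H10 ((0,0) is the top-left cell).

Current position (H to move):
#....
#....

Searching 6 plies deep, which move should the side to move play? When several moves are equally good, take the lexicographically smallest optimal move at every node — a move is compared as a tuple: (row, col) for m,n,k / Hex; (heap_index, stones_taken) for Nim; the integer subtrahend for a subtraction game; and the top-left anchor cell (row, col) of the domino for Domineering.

p1 H@[#..../#....]: H01[###../#....]-1 H02[#.##./#....]+1* H03[#..##/#....]-1 H11[#..../###..]-1 H12[#..../#.##.]+1 H13[#..../#..##]-1
p2 V@[#.##./#....]: V01[####./##...]-1* V04[#.###/#...#]-1
p3 H@[####./##...]: H12[####./####.]-1 H13[####./##.##]+1*
p4 V@[####./##.##] terminal -1; root [#..../#....] d6

H's best at [#..../#....]: H02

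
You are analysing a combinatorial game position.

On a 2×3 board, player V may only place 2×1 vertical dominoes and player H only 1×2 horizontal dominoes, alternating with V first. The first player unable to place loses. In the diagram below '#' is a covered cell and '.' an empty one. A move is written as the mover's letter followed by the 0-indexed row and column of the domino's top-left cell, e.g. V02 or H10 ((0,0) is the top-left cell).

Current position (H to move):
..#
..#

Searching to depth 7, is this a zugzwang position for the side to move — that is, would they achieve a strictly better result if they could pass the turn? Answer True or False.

zugzwang(..#/..#, H) = False

ply 1, H at ..#/..# | H00=+1→###/..#*; H10=+1→..#/###
ply 2: ###/..# is terminal -1 (V); from ..#/..# depth 7
suppose H passes — search the same position with V to move:
pass> ply 1, V at ..#/..# | V00=+1→#.#/#.#*; V01=+1→.##/.##
pass> ply 2: #.#/#.# is terminal -1 (H); from ..#/..# depth 7
for H: play +1, pass -1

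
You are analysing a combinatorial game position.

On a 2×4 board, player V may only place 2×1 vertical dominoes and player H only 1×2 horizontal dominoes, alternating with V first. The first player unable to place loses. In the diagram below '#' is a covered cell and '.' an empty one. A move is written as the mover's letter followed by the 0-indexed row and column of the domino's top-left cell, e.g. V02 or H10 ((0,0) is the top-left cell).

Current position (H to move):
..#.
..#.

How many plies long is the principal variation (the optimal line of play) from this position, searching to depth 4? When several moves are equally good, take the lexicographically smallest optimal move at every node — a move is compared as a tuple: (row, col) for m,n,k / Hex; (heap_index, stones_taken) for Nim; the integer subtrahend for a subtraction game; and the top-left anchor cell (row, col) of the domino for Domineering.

p1 H@[..#./..#.]: H00[###./..#.]+1* H10[..#./###.]+1
p2 V@[###./..#.]: V03[####/..##]-1*
p3 H@[####/..##]: H10[####/####]+1*
p4 V@[####/####] terminal -1; root [..#./..#.] d4

PV length from [..#./..#.]: 3 plies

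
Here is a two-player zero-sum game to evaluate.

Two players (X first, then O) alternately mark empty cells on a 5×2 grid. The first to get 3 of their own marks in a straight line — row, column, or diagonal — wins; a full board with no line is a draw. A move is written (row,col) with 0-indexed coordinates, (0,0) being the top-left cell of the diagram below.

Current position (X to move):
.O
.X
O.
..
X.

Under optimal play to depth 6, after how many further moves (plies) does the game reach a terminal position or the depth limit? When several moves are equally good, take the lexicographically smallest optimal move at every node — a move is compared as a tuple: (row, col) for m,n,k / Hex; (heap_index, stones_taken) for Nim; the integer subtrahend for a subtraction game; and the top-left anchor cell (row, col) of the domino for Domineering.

PV length from [.O/.X/O./../X.]: 6 plies

[.O/.X/O./../X.] X move#1: (0,0):+0/XO/.X/O./../X.*, (1,0):+0/.O/XX/O./../X., (2,1):+0/.O/.X/OX/../X., (3,0):+0/.O/.X/O./X./X., (3,1):+0/.O/.X/O./.X/X., (4,1):-1/.O/.X/O./../XX
[XO/.X/O./../X.] O move#2: (1,0):+0/XO/OX/O./../X.*, (2,1):+0/XO/.X/OO/../X., (3,0):+0/XO/.X/O./O./X., (3,1):+0/XO/.X/O./.O/X., (4,1):+0/XO/.X/O./../XO
[XO/OX/O./../X.] X move#3: (2,1):-1/XO/OX/OX/../X., (3,0):+0/XO/OX/O./X./X.*, (3,1):-1/XO/OX/O./.X/X., (4,1):-1/XO/OX/O./../XX
[XO/OX/O./X./X.] O move#4: (2,1):+0/XO/OX/OO/X./X.*, (3,1):+0/XO/OX/O./XO/X., (4,1):+0/XO/OX/O./X./XO
[XO/OX/OO/X./X.] X move#5: (3,1):+0/XO/OX/OO/XX/X.*, (4,1):+0/XO/OX/OO/X./XX
[XO/OX/OO/XX/X.] O move#6: (4,1):+0/XO/OX/OO/XX/XO*
[XO/OX/OO/XX/XO] end (terminal +0, X#7); searched .O/.X/O./../X. to 6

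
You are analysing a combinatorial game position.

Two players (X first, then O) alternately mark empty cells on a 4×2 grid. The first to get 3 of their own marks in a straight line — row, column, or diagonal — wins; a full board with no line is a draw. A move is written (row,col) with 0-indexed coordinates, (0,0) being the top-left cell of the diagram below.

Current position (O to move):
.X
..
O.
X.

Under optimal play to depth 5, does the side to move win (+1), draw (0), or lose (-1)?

value(.X/../O./X., O) = 0

[.X/../O./X.] O move#1: (0,0):+0/OX/../O./X.*, (1,0):+0/.X/O./O./X., (1,1):+0/.X/.O/O./X., (2,1):+0/.X/../OO/X., (3,1):+0/.X/../O./XO
[OX/../O./X.] X move#2: (1,0):+0/OX/X./O./X.*, (1,1):-1/OX/.X/O./X., (2,1):-1/OX/../OX/X., (3,1):-1/OX/../O./XX
[OX/X./O./X.] O move#3: (1,1):+0/OX/XO/O./X.*, (2,1):+0/OX/X./OO/X., (3,1):+0/OX/X./O./XO
[OX/XO/O./X.] X move#4: (2,1):+0/OX/XO/OX/X.*, (3,1):+0/OX/XO/O./XX
[OX/XO/OX/X.] O move#5: (3,1):+0/OX/XO/OX/XO*
[OX/XO/OX/XO] end (terminal +0, X#6); searched .X/../O./X. to 5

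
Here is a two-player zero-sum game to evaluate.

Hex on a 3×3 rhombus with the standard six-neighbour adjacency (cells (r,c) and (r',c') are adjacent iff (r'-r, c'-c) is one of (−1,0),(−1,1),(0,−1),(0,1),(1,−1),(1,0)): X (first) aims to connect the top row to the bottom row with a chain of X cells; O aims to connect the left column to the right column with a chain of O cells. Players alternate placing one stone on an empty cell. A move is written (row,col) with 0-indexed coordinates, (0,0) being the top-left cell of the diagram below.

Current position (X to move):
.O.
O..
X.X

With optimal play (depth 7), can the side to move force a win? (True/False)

X winning at [.O./O../X.X]: True

p1 X@[.O./O../X.X]: (0,0)[XO./O../X.X]-1 (0,2)[.OX/O../X.X]+1* (1,1)[.O./OX./X.X]-1 (1,2)[.O./O.X/X.X]-1 (2,1)[.O./O../XXX]-1
p2 O@[.OX/O../X.X]: (0,0)[OOX/O../X.X]-1* (1,1)[.OX/OO./X.X]-1 (1,2)[.OX/O.O/X.X]-1 (2,1)[.OX/O../XOX]-1
p3 X@[OOX/O../X.X]: (1,1)[OOX/OX./X.X]+1* (1,2)[OOX/O.X/X.X]+1 (2,1)[OOX/O../XXX]+1
p4 O@[OOX/OX./X.X] terminal -1; root [.O./O../X.X] d7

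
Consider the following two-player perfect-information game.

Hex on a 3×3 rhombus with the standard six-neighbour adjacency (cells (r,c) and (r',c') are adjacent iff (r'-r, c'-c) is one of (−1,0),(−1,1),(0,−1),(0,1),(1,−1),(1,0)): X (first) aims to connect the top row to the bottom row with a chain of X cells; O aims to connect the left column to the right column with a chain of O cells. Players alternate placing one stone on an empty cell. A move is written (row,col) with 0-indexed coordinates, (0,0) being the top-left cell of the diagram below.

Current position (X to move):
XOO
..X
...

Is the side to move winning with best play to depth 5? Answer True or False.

X winning at [XOO/..X/...]: True

p1 X@[XOO/..X/...]: (1,0)[XOO/X.X/...]+1* (1,1)[XOO/.XX/...]-1 (2,0)[XOO/..X/X..]-1 (2,1)[XOO/..X/.X.]-1 (2,2)[XOO/..X/..X]-1
p2 O@[XOO/X.X/...]: (1,1)[XOO/XOX/...]-1* (2,0)[XOO/X.X/O..]-1 (2,1)[XOO/X.X/.O.]-1 (2,2)[XOO/X.X/..O]-1
p3 X@[XOO/XOX/...]: (2,0)[XOO/XOX/X..]+1* (2,1)[XOO/XOX/.X.]-1 (2,2)[XOO/XOX/..X]-1
p4 O@[XOO/XOX/X..] terminal -1; root [XOO/..X/...] d5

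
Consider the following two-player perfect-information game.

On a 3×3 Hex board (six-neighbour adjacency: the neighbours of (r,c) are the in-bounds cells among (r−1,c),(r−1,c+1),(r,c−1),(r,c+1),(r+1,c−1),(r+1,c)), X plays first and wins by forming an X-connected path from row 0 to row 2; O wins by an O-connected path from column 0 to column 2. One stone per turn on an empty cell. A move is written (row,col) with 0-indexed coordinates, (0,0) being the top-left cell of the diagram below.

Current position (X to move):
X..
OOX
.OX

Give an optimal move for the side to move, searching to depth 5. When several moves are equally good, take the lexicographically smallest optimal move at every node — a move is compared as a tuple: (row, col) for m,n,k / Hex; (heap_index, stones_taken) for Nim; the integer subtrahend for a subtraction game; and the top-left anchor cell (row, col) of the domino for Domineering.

X's best at [X../OOX/.OX]: (0,2)

[X../OOX/.OX] X move#1: (0,1):-1/XX./OOX/.OX, (0,2):+1/X.X/OOX/.OX*, (2,0):-1/X../OOX/XOX
[X.X/OOX/.OX] end (terminal -1, O#2); searched X../OOX/.OX to 5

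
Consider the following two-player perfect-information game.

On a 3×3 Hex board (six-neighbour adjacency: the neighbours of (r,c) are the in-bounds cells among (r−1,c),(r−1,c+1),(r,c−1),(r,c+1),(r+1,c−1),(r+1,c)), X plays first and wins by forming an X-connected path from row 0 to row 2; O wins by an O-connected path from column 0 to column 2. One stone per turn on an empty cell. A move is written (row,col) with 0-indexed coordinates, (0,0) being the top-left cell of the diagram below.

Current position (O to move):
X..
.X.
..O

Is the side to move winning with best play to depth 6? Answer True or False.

O winning at [X../.X./..O]: False

[X../.X./..O] O move#1: (0,1):-1/XO./.X./..O*, (0,2):-1/X.O/.X./..O, (1,0):-1/X../OX./..O, (1,2):-1/X../.XO/..O, (2,0):-1/X../.X./O.O, (2,1):-1/X../.X./.OO
[XO./.X./..O] X move#2: (0,2):+1/XOX/.X./..O*, (1,0):+1/XO./XX./..O, (1,2):+1/XO./.XX/..O, (2,0):+1/XO./.X./X.O, (2,1):+1/XO./.X./.XO
[XOX/.X./..O] O move#3: (1,0):-1/XOX/OX./..O*, (1,2):-1/XOX/.XO/..O, (2,0):-1/XOX/.X./O.O, (2,1):-1/XOX/.X./.OO
[XOX/OX./..O] X move#4: (1,2):+1/XOX/OXX/..O*, (2,0):+1/XOX/OX./X.O, (2,1):+1/XOX/OX./.XO
[XOX/OXX/..O] O move#5: (2,0):-1/XOX/OXX/O.O*, (2,1):-1/XOX/OXX/.OO
[XOX/OXX/O.O] X move#6: (2,1):+1/XOX/OXX/OXO*
[XOX/OXX/OXO] end (terminal -1, O#7); searched X../.X./..O to 6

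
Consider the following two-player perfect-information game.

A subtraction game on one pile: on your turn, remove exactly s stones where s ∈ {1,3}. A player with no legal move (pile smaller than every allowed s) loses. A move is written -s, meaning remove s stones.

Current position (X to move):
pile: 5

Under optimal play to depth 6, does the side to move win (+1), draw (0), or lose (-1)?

value(5, X) = +1

ply 1, X at 5 | -1=+1→4*; -3=+1→2
ply 2, O at 4 | -1=-1→3*; -3=-1→1
ply 3, X at 3 | -1=+1→2*; -3=+1→0
ply 4, O at 2 | -1=-1→1*
ply 5, X at 1 | -1=+1→0*
ply 6: 0 is terminal -1 (O); from 5 depth 6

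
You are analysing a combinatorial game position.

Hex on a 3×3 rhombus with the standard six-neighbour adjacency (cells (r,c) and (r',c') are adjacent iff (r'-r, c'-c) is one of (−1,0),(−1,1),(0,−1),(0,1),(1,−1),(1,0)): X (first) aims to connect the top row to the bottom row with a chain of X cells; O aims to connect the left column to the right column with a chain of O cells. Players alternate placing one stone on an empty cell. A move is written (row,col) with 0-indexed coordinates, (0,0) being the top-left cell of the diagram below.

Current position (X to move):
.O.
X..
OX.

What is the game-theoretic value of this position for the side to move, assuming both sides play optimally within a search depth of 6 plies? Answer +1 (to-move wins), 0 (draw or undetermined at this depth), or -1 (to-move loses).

ply 1, X at .O./X../OX. | (0,0)=-1→XO./X../OX.; (0,2)=+1→.OX/X../OX.*; (1,1)=+1→.O./XX./OX.; (1,2)=-1→.O./X.X/OX.; (2,2)=-1→.O./X../OXX
ply 2, O at .OX/X../OX. | (0,0)=-1→OOX/X../OX.*; (1,1)=-1→.OX/XO./OX.; (1,2)=-1→.OX/X.O/OX.; (2,2)=-1→.OX/X../OXO
ply 3, X at OOX/X../OX. | (1,1)=+1→OOX/XX./OX.*; (1,2)=+1→OOX/X.X/OX.; (2,2)=+1→OOX/X../OXX
ply 4: OOX/XX./OX. is terminal -1 (O); from .O./X../OX. depth 6

value(.O./X../OX., X) = +1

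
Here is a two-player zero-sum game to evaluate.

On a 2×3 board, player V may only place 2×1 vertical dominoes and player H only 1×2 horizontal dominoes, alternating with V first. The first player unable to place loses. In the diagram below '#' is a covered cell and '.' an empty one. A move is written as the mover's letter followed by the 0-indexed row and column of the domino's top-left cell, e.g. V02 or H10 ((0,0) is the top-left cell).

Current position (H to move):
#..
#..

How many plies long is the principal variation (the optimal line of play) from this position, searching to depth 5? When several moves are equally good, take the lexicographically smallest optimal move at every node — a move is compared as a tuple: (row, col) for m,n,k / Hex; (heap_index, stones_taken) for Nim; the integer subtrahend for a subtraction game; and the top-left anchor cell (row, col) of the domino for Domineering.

p1 H@[#../#..]: H01[###/#..]+1* H11[#../###]+1
p2 V@[###/#..] terminal -1; root [#../#..] d5

PV length from [#../#..]: 1 ply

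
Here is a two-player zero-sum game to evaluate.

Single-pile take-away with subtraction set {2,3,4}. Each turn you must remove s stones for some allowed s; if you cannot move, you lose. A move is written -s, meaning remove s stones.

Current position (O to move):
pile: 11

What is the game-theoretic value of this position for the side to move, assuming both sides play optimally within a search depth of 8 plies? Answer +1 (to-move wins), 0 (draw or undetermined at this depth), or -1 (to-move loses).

value(11, O) = +1

[11] O move#1: -2:-1/9, -3:-1/8, -4:+1/7*
[7] X move#2: -2:-1/5*, -3:-1/4, -4:-1/3
[5] O move#3: -2:-1/3, -3:-1/2, -4:+1/1*
[1] end (terminal -1, X#4); searched 11 to 8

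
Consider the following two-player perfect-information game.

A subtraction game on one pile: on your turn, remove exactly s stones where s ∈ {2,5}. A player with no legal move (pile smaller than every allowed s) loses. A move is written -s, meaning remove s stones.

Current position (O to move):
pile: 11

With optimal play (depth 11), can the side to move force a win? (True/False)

[11] O move#1: -2:-1/9*, -5:-1/6
[9] X move#2: -2:+1/7*, -5:+1/4
[7] O move#3: -2:-1/5*, -5:-1/2
[5] X move#4: -2:-1/3, -5:+1/0*
[0] end (terminal -1, O#5); searched 11 to 11

O winning at [11]: False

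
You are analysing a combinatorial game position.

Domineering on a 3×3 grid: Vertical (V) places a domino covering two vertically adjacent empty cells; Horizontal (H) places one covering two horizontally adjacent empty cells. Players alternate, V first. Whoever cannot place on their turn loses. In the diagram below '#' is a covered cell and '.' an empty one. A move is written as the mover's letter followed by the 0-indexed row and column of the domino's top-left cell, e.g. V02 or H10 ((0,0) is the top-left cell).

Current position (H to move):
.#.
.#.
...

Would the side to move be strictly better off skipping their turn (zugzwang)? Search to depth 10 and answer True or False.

zugzwang(.#./.#./..., H) = False

[.#./.#./...] H move#1: H20:-1/.#./.#./##.*, H21:-1/.#./.#./.##
[.#./.#./##.] V move#2: V00:+1/##./##./##.*, V02:+1/.##/.##/##., V12:+1/.#./.##/###
[##./##./##.] end (terminal -1, H#3); searched .#./.#./... to 10
if H skipped the turn, V would face:
~ [.#./.#./...] V move#1: V00:+1/##./##./...*, V02:+1/.##/.##/..., V10:+1/.#./##./#.., V12:+1/.#./.##/..#
~ [##./##./...] H move#2: H20:-1/##./##./##.*, H21:-1/##./##./.##
~ [##./##./##.] V move#3: V02:+1/###/###/##.*, V12:+1/##./###/###
~ [###/###/##.] end (terminal -1, H#4); searched .#./.#./... to 10
compare (H): move=-1 vs pass=-1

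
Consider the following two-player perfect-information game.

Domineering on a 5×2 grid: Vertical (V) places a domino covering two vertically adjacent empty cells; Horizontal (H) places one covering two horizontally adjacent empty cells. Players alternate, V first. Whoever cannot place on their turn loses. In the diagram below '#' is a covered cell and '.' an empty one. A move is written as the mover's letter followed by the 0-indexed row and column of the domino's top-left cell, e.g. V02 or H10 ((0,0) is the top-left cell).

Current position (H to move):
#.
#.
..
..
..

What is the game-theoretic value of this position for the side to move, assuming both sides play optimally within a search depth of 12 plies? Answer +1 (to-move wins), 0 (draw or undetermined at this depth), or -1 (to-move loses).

ply 1, H at #./#./../../.. | H20=-1→#./#./##/../..; H30=+1→#./#./../##/..*; H40=-1→#./#./../../##
ply 2, V at #./#./../##/.. | V01=-1→##/##/../##/..*; V11=-1→#./##/.#/##/..
ply 3, H at ##/##/../##/.. | H20=+1→##/##/##/##/..*; H40=+1→##/##/../##/##
ply 4: ##/##/##/##/.. is terminal -1 (V); from #./#./../../.. depth 12

value(#./#./../../.., H) = +1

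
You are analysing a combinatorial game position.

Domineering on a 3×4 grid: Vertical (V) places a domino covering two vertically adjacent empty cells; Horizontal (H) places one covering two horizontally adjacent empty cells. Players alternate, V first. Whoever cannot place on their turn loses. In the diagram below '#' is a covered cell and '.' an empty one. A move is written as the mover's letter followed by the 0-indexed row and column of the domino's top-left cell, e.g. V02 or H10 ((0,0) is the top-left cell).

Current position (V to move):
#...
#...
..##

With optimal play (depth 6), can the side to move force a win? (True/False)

V winning at [#.../#.../..##]: True

p1 V@[#.../#.../..##]: V01[##../##../..##]-1 V02[#.#./#.#./..##]+1* V03[#..#/#..#/..##]-1 V11[#.../##../.###]-1
p2 H@[#.#./#.#./..##]: H20[#.#./#.#./####]-1*
p3 V@[#.#./#.#./####]: V01[###./###./####]+1* V03[#.##/#.##/####]+1
p4 H@[###./###./####] terminal -1; root [#.../#.../..##] d6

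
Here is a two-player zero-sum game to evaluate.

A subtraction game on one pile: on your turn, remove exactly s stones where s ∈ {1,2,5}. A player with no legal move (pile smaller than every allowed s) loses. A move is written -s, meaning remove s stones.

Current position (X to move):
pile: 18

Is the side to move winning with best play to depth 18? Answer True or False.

X winning at [18]: False

ply 1, X at 18 | -1=-1→17*; -2=-1→16; -5=-1→13
ply 2, O at 17 | -1=-1→16; -2=+1→15*; -5=+1→12
ply 3, X at 15 | -1=-1→14*; -2=-1→13; -5=-1→10
ply 4, O at 14 | -1=-1→13; -2=+1→12*; -5=+1→9
ply 5, X at 12 | -1=-1→11*; -2=-1→10; -5=-1→7
ply 6, O at 11 | -1=-1→10; -2=+1→9*; -5=+1→6
ply 7, X at 9 | -1=-1→8*; -2=-1→7; -5=-1→4
ply 8, O at 8 | -1=-1→7; -2=+1→6*; -5=+1→3
ply 9, X at 6 | -1=-1→5*; -2=-1→4; -5=-1→1
ply 10, O at 5 | -1=-1→4; -2=+1→3*; -5=+1→0
ply 11, X at 3 | -1=-1→2*; -2=-1→1
ply 12, O at 2 | -1=-1→1; -2=+1→0*
ply 13: 0 is terminal -1 (X); from 18 depth 18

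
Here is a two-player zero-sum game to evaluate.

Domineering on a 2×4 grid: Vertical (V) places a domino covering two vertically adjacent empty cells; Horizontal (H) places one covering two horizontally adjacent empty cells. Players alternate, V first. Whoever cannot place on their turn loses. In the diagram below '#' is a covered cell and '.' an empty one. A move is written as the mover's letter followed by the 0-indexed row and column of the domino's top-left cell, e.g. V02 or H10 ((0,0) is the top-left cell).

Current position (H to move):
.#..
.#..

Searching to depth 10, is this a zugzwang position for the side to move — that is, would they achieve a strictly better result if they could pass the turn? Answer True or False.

zugzwang(.#../.#.., H) = False

p1 H@[.#../.#..]: H02[.###/.#..]+1* H12[.#../.###]+1
p2 V@[.###/.#..]: V00[####/##..]-1*
p3 H@[####/##..]: H12[####/####]+1*
p4 V@[####/####] terminal -1; root [.#../.#..] d10
pass branch (V moves first from the same position):
  | p1 V@[.#../.#..]: V00[##../##..]-1 V02[.##./.##.]+1* V03[.#.#/.#.#]+1
  | p2 H@[.##./.##.] terminal -1; root [.#../.#..] d10
H moving scores +1; H passing scores -1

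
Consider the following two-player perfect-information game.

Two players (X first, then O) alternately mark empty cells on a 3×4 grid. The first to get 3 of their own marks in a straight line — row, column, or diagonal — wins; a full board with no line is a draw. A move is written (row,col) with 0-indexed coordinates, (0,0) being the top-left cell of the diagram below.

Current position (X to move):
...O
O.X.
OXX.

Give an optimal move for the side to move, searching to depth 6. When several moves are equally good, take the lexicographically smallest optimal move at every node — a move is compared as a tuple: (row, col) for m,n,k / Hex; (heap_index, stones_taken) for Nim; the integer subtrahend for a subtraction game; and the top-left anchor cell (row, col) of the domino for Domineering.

ply 1, X at ...O/O.X./OXX. | (0,0)=+1→X..O/O.X./OXX.*; (0,1)=-1→.X.O/O.X./OXX.; (0,2)=+1→..XO/O.X./OXX.; (1,1)=-1→...O/OXX./OXX.; (1,3)=-1→...O/O.XX/OXX.; (2,3)=+1→...O/O.X./OXXX
ply 2, O at X..O/O.X./OXX. | (0,1)=-1→XO.O/O.X./OXX.*; (0,2)=-1→X.OO/O.X./OXX.; (1,1)=-1→X..O/OOX./OXX.; (1,3)=-1→X..O/O.XO/OXX.; (2,3)=-1→X..O/O.X./OXXO
ply 3, X at XO.O/O.X./OXX. | (0,2)=+1→XOXO/O.X./OXX.*; (1,1)=+1→XO.O/OXX./OXX.; (1,3)=-1→XO.O/O.XX/OXX.; (2,3)=+1→XO.O/O.X./OXXX
ply 4: XOXO/O.X./OXX. is terminal -1 (O); from ...O/O.X./OXX. depth 6

X's best at [...O/O.X./OXX.]: (0,0)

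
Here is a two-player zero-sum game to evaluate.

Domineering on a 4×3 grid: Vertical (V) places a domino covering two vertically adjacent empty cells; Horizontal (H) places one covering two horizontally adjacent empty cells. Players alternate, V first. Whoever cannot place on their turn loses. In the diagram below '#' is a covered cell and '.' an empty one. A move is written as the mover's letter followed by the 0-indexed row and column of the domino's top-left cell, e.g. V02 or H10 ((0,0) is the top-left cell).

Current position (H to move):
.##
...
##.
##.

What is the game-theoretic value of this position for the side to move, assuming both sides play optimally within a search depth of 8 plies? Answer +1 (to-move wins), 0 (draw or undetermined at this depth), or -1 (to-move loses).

value(.##/.../##./##., H) = -1

p1 H@[.##/.../##./##.]: H10[.##/##./##./##.]-1* H11[.##/.##/##./##.]-1
p2 V@[.##/##./##./##.]: V12[.##/###/###/##.]+1* V22[.##/##./###/###]+1
p3 H@[.##/###/###/##.] terminal -1; root [.##/.../##./##.] d8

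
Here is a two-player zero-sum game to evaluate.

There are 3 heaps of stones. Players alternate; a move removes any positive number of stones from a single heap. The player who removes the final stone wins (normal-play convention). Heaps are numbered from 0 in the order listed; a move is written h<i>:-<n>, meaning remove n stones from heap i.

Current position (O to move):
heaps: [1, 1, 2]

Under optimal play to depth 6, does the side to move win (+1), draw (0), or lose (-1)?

value((1,1,2), O) = +1

p1 O@[(1,1,2)]: h0:-1[(0,1,2)]-1 h1:-1[(1,0,2)]-1 h2:-1[(1,1,1)]-1 h2:-2[(1,1,0)]+1*
p2 X@[(1,1,0)]: h0:-1[(0,1,0)]-1* h1:-1[(1,0,0)]-1
p3 O@[(0,1,0)]: h1:-1[(0,0,0)]+1*
p4 X@[(0,0,0)] terminal -1; root [(1,1,2)] d6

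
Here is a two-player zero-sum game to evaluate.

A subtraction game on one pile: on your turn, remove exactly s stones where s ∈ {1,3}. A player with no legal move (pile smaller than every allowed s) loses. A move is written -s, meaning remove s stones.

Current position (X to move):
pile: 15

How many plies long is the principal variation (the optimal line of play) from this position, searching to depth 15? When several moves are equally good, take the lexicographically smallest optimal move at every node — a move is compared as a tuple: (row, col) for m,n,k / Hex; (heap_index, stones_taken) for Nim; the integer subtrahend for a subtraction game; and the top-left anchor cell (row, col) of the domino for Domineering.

PV length from [15]: 15 plies

[15] X move#1: -1:+1/14*, -3:+1/12
[14] O move#2: -1:-1/13*, -3:-1/11
[13] X move#3: -1:+1/12*, -3:+1/10
[12] O move#4: -1:-1/11*, -3:-1/9
[11] X move#5: -1:+1/10*, -3:+1/8
[10] O move#6: -1:-1/9*, -3:-1/7
[9] X move#7: -1:+1/8*, -3:+1/6
[8] O move#8: -1:-1/7*, -3:-1/5
[7] X move#9: -1:+1/6*, -3:+1/4
[6] O move#10: -1:-1/5*, -3:-1/3
[5] X move#11: -1:+1/4*, -3:+1/2
[4] O move#12: -1:-1/3*, -3:-1/1
[3] X move#13: -1:+1/2*, -3:+1/0
[2] O move#14: -1:-1/1*
[1] X move#15: -1:+1/0*
[0] end (terminal -1, O#16); searched 15 to 15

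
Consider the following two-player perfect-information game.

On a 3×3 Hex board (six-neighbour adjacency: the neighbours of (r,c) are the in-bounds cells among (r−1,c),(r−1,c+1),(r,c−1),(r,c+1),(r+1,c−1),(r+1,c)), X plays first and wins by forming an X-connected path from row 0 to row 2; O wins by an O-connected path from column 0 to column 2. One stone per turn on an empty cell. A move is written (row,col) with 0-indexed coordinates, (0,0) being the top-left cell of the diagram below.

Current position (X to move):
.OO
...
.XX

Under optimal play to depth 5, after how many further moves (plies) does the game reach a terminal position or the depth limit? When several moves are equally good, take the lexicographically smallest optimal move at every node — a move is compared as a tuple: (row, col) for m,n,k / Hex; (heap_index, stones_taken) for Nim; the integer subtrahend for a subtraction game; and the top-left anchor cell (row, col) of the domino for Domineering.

PV length from [.OO/.../.XX]: 2 plies

[.OO/.../.XX] X move#1: (0,0):-1/XOO/.../.XX*, (1,0):-1/.OO/X../.XX, (1,1):-1/.OO/.X./.XX, (1,2):-1/.OO/..X/.XX, (2,0):-1/.OO/.../XXX
[XOO/.../.XX] O move#2: (1,0):+1/XOO/O../.XX*, (1,1):+1/XOO/.O./.XX, (1,2):-1/XOO/..O/.XX, (2,0):+1/XOO/.../OXX
[XOO/O../.XX] end (terminal -1, X#3); searched .OO/.../.XX to 5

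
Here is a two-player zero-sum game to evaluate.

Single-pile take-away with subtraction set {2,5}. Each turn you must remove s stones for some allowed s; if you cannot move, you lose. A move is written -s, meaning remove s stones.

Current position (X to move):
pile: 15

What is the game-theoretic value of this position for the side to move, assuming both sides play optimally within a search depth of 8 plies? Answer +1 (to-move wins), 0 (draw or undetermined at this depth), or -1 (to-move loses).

value(15, X) = -1

[15] X move#1: -2:-1/13*, -5:-1/10
[13] O move#2: -2:+1/11*, -5:+1/8
[11] X move#3: -2:-1/9*, -5:-1/6
[9] O move#4: -2:+1/7*, -5:+1/4
[7] X move#5: -2:-1/5*, -5:-1/2
[5] O move#6: -2:-1/3, -5:+1/0*
[0] end (terminal -1, X#7); searched 15 to 8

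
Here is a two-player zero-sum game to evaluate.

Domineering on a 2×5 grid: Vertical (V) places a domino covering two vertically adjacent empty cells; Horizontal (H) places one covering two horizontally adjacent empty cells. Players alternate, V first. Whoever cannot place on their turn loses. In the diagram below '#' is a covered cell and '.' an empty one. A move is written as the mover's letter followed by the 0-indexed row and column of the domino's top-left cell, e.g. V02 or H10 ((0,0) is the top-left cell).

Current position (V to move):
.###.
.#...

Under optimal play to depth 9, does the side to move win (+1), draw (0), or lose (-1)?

value(.###./.#..., V) = +1

[.###./.#...] V move#1: V00:-1/####./##..., V04:+1/.####/.#..#*
[.####/.#..#] H move#2: H12:-1/.####/.####*
[.####/.####] V move#3: V00:+1/#####/#####*
[#####/#####] end (terminal -1, H#4); searched .###./.#... to 9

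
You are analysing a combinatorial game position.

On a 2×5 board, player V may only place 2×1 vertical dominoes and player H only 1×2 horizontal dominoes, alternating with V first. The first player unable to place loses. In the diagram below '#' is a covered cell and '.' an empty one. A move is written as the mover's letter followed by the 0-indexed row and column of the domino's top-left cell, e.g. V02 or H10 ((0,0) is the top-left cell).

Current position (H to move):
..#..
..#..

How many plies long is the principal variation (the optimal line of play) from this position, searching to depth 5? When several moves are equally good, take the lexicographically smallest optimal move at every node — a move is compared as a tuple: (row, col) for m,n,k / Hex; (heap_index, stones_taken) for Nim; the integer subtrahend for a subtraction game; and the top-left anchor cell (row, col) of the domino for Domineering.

p1 H@[..#../..#..]: H00[###../..#..]-1* H03[..###/..#..]-1 H10[..#../###..]-1 H13[..#../..###]-1
p2 V@[###../..#..]: V03[####./..##.]+1* V04[###.#/..#.#]+1
p3 H@[####./..##.]: H10[####./####.]-1*
p4 V@[####./####.]: V04[#####/#####]+1*
p5 H@[#####/#####] terminal -1; root [..#../..#..] d5

PV length from [..#../..#..]: 4 plies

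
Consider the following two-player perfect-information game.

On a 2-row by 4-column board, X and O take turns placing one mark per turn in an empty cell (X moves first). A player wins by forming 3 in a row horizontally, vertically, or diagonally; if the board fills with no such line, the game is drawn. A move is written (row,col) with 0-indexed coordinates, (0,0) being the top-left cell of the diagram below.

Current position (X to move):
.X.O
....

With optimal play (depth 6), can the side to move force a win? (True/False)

X winning at [.X.O/....]: False

ply 1, X at .X.O/.... | (0,0)=+0→XX.O/....*; (0,2)=+0→.XXO/....; (1,0)=+0→.X.O/X...; (1,1)=+0→.X.O/.X..; (1,2)=+0→.X.O/..X.; (1,3)=+0→.X.O/...X
ply 2, O at XX.O/.... | (0,2)=+0→XXOO/....*; (1,0)=-1→XX.O/O...; (1,1)=-1→XX.O/.O..; (1,2)=-1→XX.O/..O.; (1,3)=-1→XX.O/...O
ply 3, X at XXOO/.... | (1,0)=+0→XXOO/X...*; (1,1)=+0→XXOO/.X..; (1,2)=+0→XXOO/..X.; (1,3)=+0→XXOO/...X
ply 4, O at XXOO/X... | (1,1)=+0→XXOO/XO..*; (1,2)=+0→XXOO/X.O.; (1,3)=+0→XXOO/X..O
ply 5, X at XXOO/XO.. | (1,2)=+0→XXOO/XOX.*; (1,3)=+0→XXOO/XO.X
ply 6, O at XXOO/XOX. | (1,3)=+0→XXOO/XOXO*
ply 7: XXOO/XOXO is terminal +0 (X); from .X.O/.... depth 6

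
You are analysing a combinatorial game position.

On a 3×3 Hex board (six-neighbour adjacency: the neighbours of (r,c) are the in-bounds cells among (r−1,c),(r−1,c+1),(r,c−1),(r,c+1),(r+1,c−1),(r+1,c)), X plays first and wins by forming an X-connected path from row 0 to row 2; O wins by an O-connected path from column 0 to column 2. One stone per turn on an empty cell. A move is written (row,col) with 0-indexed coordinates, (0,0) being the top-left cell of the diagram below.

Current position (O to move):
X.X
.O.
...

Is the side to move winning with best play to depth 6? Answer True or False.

O winning at [X.X/.O./...]: True

[X.X/.O./...] O move#1: (0,1):-1/XOX/.O./..., (1,0):-1/X.X/OO./..., (1,2):+1/X.X/.OO/...*, (2,0):-1/X.X/.O./O.., (2,1):+1/X.X/.O./.O., (2,2):+1/X.X/.O./..O
[X.X/.OO/...] X move#2: (0,1):-1/XXX/.OO/...*, (1,0):-1/X.X/XOO/..., (2,0):-1/X.X/.OO/X.., (2,1):-1/X.X/.OO/.X., (2,2):-1/X.X/.OO/..X
[XXX/.OO/...] O move#3: (1,0):+1/XXX/OOO/...*, (2,0):+1/XXX/.OO/O.., (2,1):+1/XXX/.OO/.O., (2,2):+1/XXX/.OO/..O
[XXX/OOO/...] end (terminal -1, X#4); searched X.X/.O./... to 6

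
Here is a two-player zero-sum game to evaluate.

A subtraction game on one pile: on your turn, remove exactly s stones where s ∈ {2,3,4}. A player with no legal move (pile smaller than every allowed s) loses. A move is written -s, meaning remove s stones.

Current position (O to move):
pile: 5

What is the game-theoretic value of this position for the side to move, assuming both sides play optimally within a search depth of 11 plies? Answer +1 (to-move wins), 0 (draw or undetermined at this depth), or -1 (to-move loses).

[5] O move#1: -2:-1/3, -3:-1/2, -4:+1/1*
[1] end (terminal -1, X#2); searched 5 to 11

value(5, O) = +1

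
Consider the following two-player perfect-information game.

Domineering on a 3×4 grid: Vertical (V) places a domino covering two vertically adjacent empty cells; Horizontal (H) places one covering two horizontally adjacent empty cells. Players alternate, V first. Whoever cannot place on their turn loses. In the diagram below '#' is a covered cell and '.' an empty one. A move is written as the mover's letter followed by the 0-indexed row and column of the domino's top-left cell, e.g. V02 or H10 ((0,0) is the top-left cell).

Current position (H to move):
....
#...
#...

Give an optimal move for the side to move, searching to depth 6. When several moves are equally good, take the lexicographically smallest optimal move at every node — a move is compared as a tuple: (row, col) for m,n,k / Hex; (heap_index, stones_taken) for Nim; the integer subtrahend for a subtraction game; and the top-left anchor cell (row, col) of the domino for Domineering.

H's best at [..../#.../#...]: H11

p1 H@[..../#.../#...]: H00[##../#.../#...]-1 H01[.##./#.../#...]-1 H02[..##/#.../#...]-1 H11[..../###./#...]+1* H12[..../#.##/#...]+1 H21[..../#.../###.]-1 H22[..../#.../#.##]-1
p2 V@[..../###./#...]: V03[...#/####/#...]-1* V13[..../####/#..#]-1
p3 H@[...#/####/#...]: H00[##.#/####/#...]+1* H01[.###/####/#...]+1 H21[...#/####/###.]+1 H22[...#/####/#.##]+1
p4 V@[##.#/####/#...] terminal -1; root [..../#.../#...] d6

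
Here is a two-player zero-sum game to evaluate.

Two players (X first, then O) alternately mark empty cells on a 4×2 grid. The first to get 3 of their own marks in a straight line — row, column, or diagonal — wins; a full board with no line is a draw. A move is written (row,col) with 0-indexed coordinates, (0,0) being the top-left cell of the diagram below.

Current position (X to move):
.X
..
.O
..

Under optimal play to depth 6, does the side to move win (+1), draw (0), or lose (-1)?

[.X/../.O/..] X move#1: (0,0):+0/XX/../.O/..*, (1,0):+0/.X/X./.O/.., (1,1):+0/.X/.X/.O/.., (2,0):+0/.X/../XO/.., (3,0):+0/.X/../.O/X., (3,1):+0/.X/../.O/.X
[XX/../.O/..] O move#2: (1,0):+0/XX/O./.O/..*, (1,1):+0/XX/.O/.O/.., (2,0):+0/XX/../OO/.., (3,0):+0/XX/../.O/O., (3,1):+0/XX/../.O/.O
[XX/O./.O/..] X move#3: (1,1):+0/XX/OX/.O/..*, (2,0):+0/XX/O./XO/.., (3,0):+0/XX/O./.O/X., (3,1):+0/XX/O./.O/.X
[XX/OX/.O/..] O move#4: (2,0):+0/XX/OX/OO/..*, (3,0):+0/XX/OX/.O/O., (3,1):+0/XX/OX/.O/.O
[XX/OX/OO/..] X move#5: (3,0):+0/XX/OX/OO/X.*, (3,1):-1/XX/OX/OO/.X
[XX/OX/OO/X.] O move#6: (3,1):+0/XX/OX/OO/XO*
[XX/OX/OO/XO] end (terminal +0, X#7); searched .X/../.O/.. to 6

value(.X/../.O/.., X) = 0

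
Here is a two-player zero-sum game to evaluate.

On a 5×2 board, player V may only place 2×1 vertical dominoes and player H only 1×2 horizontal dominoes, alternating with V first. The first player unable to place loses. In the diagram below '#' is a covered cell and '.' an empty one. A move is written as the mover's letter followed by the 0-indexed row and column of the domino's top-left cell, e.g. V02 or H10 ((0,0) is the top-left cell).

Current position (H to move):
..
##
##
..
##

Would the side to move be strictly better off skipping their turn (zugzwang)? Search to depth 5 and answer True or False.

zugzwang(../##/##/../##, H) = False

p1 H@[../##/##/../##]: H00[##/##/##/../##]+1* H30[../##/##/##/##]+1
p2 V@[##/##/##/../##] terminal -1; root [../##/##/../##] d5
if H skipped the turn, V would face:
~ p1 V@[../##/##/../##] terminal -1; root [../##/##/../##] d5
compare (H): move=+1 vs pass=+1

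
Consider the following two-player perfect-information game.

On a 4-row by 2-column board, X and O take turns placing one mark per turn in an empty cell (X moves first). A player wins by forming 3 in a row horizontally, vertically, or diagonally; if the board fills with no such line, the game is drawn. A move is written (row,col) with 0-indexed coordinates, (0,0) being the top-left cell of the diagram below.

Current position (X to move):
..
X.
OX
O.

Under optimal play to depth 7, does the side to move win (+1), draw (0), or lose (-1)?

value(../X./OX/O., X) = +1

[../X./OX/O.] X move#1: (0,0):+0/X./X./OX/O., (0,1):+0/.X/X./OX/O., (1,1):+1/../XX/OX/O.*, (3,1):+0/../X./OX/OX
[../XX/OX/O.] O move#2: (0,0):-1/O./XX/OX/O.*, (0,1):-1/.O/XX/OX/O., (3,1):-1/../XX/OX/OO
[O./XX/OX/O.] X move#3: (0,1):+1/OX/XX/OX/O.*, (3,1):+1/O./XX/OX/OX
[OX/XX/OX/O.] end (terminal -1, O#4); searched ../X./OX/O. to 7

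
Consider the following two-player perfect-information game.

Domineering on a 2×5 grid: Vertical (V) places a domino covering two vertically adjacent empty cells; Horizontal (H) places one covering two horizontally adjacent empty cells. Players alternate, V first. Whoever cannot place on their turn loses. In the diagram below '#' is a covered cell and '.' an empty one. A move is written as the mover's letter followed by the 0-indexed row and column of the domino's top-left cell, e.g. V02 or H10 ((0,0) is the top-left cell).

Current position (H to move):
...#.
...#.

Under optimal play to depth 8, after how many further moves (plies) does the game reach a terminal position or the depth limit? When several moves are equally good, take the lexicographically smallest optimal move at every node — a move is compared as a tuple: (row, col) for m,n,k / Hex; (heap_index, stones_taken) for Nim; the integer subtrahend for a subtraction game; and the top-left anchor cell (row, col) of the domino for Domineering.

PV length from [...#./...#.]: 4 plies

ply 1, H at ...#./...#. | H00=-1→##.#./...#.*; H01=-1→.###./...#.; H10=-1→...#./##.#.; H11=-1→...#./.###.
ply 2, V at ##.#./...#. | V02=+1→####./..##.*; V04=-1→##.##/...##
ply 3, H at ####./..##. | H10=-1→####./####.*
ply 4, V at ####./####. | V04=+1→#####/#####*
ply 5: #####/##### is terminal -1 (H); from ...#./...#. depth 8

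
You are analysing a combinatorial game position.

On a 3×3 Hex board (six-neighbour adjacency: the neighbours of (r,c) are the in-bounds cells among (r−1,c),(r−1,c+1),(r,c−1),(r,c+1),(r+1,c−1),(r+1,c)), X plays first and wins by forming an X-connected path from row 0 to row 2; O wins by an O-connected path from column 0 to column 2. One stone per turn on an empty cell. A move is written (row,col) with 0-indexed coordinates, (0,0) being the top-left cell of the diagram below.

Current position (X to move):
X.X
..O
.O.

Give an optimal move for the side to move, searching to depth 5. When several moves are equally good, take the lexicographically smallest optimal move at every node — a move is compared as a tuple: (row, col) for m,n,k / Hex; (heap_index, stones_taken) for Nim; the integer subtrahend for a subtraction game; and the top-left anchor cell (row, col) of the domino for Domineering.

ply 1, X at X.X/..O/.O. | (0,1)=-1→XXX/..O/.O.; (1,0)=-1→X.X/X.O/.O.; (1,1)=-1→X.X/.XO/.O.; (2,0)=+1→X.X/..O/XO.*; (2,2)=-1→X.X/..O/.OX
ply 2, O at X.X/..O/XO. | (0,1)=-1→XOX/..O/XO.*; (1,0)=-1→X.X/O.O/XO.; (1,1)=-1→X.X/.OO/XO.; (2,2)=-1→X.X/..O/XOO
ply 3, X at XOX/..O/XO. | (1,0)=+1→XOX/X.O/XO.*; (1,1)=+1→XOX/.XO/XO.; (2,2)=+1→XOX/..O/XOX
ply 4: XOX/X.O/XO. is terminal -1 (O); from X.X/..O/.O. depth 5

X's best at [X.X/..O/.O.]: (2,0)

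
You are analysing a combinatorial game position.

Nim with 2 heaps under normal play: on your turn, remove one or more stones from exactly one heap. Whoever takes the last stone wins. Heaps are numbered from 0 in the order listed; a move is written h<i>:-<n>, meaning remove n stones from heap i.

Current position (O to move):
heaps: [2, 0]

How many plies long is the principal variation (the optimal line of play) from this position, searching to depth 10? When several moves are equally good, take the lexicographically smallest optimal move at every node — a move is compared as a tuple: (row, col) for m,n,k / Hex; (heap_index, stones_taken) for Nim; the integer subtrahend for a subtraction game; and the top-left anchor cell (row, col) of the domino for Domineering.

PV length from [(2,0)]: 1 ply

[(2,0)] O move#1: h0:-1:-1/(1,0), h0:-2:+1/(0,0)*
[(0,0)] end (terminal -1, X#2); searched (2,0) to 10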